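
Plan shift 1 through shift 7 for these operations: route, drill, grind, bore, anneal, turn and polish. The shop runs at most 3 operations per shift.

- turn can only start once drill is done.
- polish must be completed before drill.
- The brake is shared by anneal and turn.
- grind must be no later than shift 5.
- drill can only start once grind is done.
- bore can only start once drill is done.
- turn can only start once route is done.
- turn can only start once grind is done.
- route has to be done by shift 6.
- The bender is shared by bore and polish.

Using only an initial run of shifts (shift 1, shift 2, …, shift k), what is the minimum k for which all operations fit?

3 shifts

The precedence chain requires at least 3 distinct shifts.
With at most 3 per shift and 7 operations, at least 3 shifts are needed.
3 works (last occupied shift: shift 3): for example grind=shift 1, bore=shift 3, anneal=shift 2, polish=shift 1, route=shift 1, turn=shift 3, drill=shift 2.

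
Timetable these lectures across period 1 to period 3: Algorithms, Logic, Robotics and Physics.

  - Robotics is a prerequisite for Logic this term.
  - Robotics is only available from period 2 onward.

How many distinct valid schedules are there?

Splitting on Algorithms: it can be period 1 (3), period 2 (3), period 3 (3). Listing each branch's schedules as (Logic, Robotics, Physics) by period number:
Algorithms=period 1: (3,2,1) (3,2,2) (3,2,3) — 3.
Algorithms=period 2: (3,2,1) (3,2,2) (3,2,3) — 3.
Algorithms=period 3: (3,2,1) (3,2,2) (3,2,3) — 3.
Summing: 3 + 3 + 3 = 9.

9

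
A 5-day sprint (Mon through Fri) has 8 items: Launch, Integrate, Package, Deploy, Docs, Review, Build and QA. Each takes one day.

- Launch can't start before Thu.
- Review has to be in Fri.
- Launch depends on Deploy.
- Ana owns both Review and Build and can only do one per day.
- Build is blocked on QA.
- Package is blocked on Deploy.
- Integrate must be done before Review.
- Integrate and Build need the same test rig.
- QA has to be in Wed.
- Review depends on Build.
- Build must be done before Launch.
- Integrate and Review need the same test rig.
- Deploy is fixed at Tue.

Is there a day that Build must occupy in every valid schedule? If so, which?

QA is fixed at Wed and must come before Build, so Build is at least Thu.
Review is fixed at Fri and must come after Build, so Build is at most Thu.
So Build must be Thu.

Thu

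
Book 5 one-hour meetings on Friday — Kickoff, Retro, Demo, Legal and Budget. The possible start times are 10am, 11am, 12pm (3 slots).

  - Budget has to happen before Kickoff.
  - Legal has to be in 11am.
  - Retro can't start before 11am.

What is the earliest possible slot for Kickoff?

11am

Precedence pushes Kickoff to at least 11am.
Kickoff at 11am is achievable: Legal in 11am, Budget in 10am, Retro in 11am, Demo in 10am, Kickoff in 11am.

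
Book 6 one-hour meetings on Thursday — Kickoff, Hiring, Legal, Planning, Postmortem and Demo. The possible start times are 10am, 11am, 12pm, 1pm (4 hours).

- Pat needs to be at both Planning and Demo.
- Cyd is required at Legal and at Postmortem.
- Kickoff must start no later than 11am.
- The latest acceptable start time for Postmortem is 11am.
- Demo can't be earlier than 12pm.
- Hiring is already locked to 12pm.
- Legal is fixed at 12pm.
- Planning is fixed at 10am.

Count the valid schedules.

8

Splitting on Kickoff: it can be 10am (4), 11am (4). Listing each branch's schedules as (Hiring, Legal, Planning, Postmortem, Demo):
Kickoff=10am: (12pm,12pm,10am,10am,12pm) (12pm,12pm,10am,10am,1pm) (12pm,12pm,10am,11am,12pm) (12pm,12pm,10am,11am,1pm) — 4.
Kickoff=11am: (12pm,12pm,10am,10am,12pm) (12pm,12pm,10am,10am,1pm) (12pm,12pm,10am,11am,12pm) (12pm,12pm,10am,11am,1pm) — 4.
Summing: 4 + 4 = 8.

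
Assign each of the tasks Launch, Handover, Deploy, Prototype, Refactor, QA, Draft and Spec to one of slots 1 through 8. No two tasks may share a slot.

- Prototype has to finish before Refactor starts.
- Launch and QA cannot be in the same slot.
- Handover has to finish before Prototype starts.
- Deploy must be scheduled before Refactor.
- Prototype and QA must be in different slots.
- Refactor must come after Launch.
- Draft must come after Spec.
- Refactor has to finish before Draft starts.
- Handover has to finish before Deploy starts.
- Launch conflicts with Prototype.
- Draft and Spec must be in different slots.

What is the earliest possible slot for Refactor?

Precedence pushes Refactor to at least 3; downstream work caps Refactor at 7.
Refactor at 5 is achievable: Handover -> 1, Draft -> 7, Spec -> 6, Deploy -> 2, QA -> 8, Prototype -> 3, Launch -> 4, Refactor -> 5.
Nothing earlier works — the conflict and capacity constraints rule out every slot before 5.

5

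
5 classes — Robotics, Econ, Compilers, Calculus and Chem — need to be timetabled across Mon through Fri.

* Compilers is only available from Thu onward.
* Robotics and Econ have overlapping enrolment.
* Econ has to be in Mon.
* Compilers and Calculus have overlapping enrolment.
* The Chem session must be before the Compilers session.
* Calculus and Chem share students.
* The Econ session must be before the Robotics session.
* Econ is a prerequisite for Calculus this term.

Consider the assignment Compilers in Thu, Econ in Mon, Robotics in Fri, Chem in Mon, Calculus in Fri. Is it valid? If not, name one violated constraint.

Econ has to be in Mon — holds.
Calculus and Chem share students — holds.
The Econ session must be before the Robotics session — holds.
Econ is a prerequisite for Calculus this term — holds.
Robotics and Econ have overlapping enrolment — holds.
Compilers and Calculus have overlapping enrolment — holds.
The Chem session must be before the Compilers session — holds.
Compilers is only available from Thu onward — holds.

Valid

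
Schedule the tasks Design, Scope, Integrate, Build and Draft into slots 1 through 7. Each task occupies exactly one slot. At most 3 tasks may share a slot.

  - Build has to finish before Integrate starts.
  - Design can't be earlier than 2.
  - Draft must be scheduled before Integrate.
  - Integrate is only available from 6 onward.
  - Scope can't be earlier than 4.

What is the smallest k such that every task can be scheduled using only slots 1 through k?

The precedence chain requires at least 2 distinct slots.
With at most 3 per slot and 5 tasks, at least 2 slots are needed.
Integrate can't be placed before 6, so the schedule must run through at least slot 6.
6 works (last occupied slot: 6): for example Draft=1, Scope=4, Integrate=6, Design=2, Build=1.

6 slots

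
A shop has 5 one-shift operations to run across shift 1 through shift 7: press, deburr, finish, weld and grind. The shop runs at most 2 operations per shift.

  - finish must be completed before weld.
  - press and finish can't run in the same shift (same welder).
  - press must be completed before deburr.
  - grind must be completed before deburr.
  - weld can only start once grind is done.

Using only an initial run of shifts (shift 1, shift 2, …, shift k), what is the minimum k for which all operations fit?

The precedence chain requires at least 2 distinct shifts.
With at most 2 per shift and 5 operations, at least 3 shifts are needed.
3 works (last occupied shift: shift 3): for example grind in shift 1; weld in shift 3; deburr in shift 2; press in shift 1; finish in shift 2.

3 shifts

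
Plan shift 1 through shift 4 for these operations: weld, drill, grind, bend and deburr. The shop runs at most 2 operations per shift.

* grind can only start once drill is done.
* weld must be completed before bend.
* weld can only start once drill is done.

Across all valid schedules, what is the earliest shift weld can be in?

shift 2

Precedence pushes weld to at least shift 2; downstream work caps weld at shift 3.
weld at shift 2 is achievable: weld -> shift 2, deburr -> shift 1, drill -> shift 1, grind -> shift 2, bend -> shift 3.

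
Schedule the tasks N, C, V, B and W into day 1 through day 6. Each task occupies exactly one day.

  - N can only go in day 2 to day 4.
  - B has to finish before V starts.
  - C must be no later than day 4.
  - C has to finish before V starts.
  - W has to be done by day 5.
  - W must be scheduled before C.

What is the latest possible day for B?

day 5

Downstream work caps B at day 5.
B at day 5 is achievable: V in day 6; B in day 5; C in day 2; W in day 1; N in day 2.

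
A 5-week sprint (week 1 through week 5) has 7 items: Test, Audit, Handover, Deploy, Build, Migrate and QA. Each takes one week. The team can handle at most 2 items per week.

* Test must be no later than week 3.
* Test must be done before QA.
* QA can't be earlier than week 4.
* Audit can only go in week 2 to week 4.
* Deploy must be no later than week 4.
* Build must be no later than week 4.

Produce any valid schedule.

Handover -> week 3; Build -> week 2; Deploy -> week 1; Test -> week 1; Audit -> week 2; Migrate -> week 3; QA -> week 4

Checking: Test(week 1) before QA(week 4); Test=week 1 in [week 1,week 3]; Audit=week 2 in [week 2,week 4]; Deploy=week 1 in [week 1,week 4]; QA=week 4 in [week 4,week 5]; Build=week 2 in [week 1,week 4]; max 2 per week (cap 2).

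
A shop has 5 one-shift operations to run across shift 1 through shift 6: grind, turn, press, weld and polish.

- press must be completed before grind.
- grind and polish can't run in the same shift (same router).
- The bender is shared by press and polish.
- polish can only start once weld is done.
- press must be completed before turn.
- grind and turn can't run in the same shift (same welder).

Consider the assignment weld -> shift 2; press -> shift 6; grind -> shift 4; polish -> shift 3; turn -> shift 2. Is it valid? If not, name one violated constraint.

press must be completed before grind — violated.
polish can only start once weld is done — holds.
The bender is shared by press and polish — holds.
press must be completed before turn — violated.
grind and turn can't run in the same shift (same welder) — holds.
grind and polish can't run in the same shift (same router) — holds.

No — it violates: press must be completed before turn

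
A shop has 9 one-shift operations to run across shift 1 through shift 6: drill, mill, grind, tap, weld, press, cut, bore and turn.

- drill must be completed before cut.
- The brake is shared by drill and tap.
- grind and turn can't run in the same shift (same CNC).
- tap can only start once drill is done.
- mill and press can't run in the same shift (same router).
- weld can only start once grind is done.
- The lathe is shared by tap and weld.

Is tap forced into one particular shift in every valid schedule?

tap can be shift 2 (e.g. bore=shift 1; cut=shift 2; drill=shift 1; grind=shift 1; tap=shift 2; weld=shift 3; turn=shift 2; mill=shift 1; press=shift 2) or shift 3 (e.g. press in shift 2; grind in shift 1; cut in shift 2; weld in shift 2; tap in shift 3; turn in shift 2; drill in shift 1; bore in shift 1; mill in shift 1).

No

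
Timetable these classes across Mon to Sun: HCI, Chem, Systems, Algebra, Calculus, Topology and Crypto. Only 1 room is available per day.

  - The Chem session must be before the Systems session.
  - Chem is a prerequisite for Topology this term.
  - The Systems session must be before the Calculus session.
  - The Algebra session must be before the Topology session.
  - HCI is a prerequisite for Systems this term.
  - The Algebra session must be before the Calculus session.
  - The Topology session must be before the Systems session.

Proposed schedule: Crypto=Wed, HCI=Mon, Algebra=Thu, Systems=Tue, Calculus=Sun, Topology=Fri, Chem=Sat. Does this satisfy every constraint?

The Chem session must be before the Systems session — violated.
The Algebra session must be before the Topology session — holds.
Chem is a prerequisite for Topology this term — violated.
The Systems session must be before the Calculus session — holds.
Only 1 room is available per day — holds.
The Topology session must be before the Systems session — violated.
HCI is a prerequisite for Systems this term — holds.
The Algebra session must be before the Calculus session — holds.

No. The Chem session must be before the Systems session is not satisfied.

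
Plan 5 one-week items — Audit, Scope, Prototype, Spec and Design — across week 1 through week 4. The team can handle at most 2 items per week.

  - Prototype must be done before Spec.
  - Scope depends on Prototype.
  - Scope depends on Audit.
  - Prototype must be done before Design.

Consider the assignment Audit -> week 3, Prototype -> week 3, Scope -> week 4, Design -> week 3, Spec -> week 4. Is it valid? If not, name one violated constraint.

No. The team can handle at most 2 items per week is not satisfied.

Scope depends on Prototype — holds.
The team can handle at most 2 items per week — violated.
Prototype must be done before Spec — holds.
Prototype must be done before Design — violated.
Scope depends on Audit — holds.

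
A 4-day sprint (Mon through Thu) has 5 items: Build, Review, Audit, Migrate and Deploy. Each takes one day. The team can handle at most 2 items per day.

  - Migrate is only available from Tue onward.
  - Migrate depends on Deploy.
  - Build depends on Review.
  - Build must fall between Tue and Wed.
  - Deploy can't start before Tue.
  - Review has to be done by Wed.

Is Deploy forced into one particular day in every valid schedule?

No

Deploy can be Tue (e.g. Audit=Mon, Review=Mon, Migrate=Wed, Deploy=Tue, Build=Tue) or Wed (e.g. Build -> Tue, Migrate -> Thu, Deploy -> Wed, Audit -> Mon, Review -> Mon).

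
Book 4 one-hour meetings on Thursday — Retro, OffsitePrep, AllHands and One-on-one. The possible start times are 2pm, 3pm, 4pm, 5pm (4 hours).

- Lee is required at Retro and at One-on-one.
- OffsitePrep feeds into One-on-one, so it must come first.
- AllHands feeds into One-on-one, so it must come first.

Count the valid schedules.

42

Splitting on Retro: it can be 2pm (14), 3pm (13), 4pm (10), 5pm (5). Listing each branch's schedules as (OffsitePrep, AllHands, One-on-one):
Retro=2pm: (2pm,2pm,3pm) (2pm,2pm,4pm) (2pm,2pm,5pm) (2pm,3pm,4pm) (2pm,3pm,5pm) (2pm,4pm,5pm) (3pm,2pm,4pm) (3pm,2pm,5pm) (3pm,3pm,4pm) (3pm,3pm,5pm) (3pm,4pm,5pm) (4pm,2pm,5pm) (4pm,3pm,5pm) (4pm,4pm,5pm) — 14.
Retro=3pm: (2pm,2pm,4pm) (2pm,2pm,5pm) (2pm,3pm,4pm) (2pm,3pm,5pm) (2pm,4pm,5pm) (3pm,2pm,4pm) (3pm,2pm,5pm) (3pm,3pm,4pm) (3pm,3pm,5pm) (3pm,4pm,5pm) (4pm,2pm,5pm) (4pm,3pm,5pm) (4pm,4pm,5pm) — 13.
Retro=4pm: (2pm,2pm,3pm) (2pm,2pm,5pm) (2pm,3pm,5pm) (2pm,4pm,5pm) (3pm,2pm,5pm) (3pm,3pm,5pm) (3pm,4pm,5pm) (4pm,2pm,5pm) (4pm,3pm,5pm) (4pm,4pm,5pm) — 10.
Retro=5pm: (2pm,2pm,3pm) (2pm,2pm,4pm) (2pm,3pm,4pm) (3pm,2pm,4pm) (3pm,3pm,4pm) — 5.
Summing: 14 + 13 + 10 + 5 = 42.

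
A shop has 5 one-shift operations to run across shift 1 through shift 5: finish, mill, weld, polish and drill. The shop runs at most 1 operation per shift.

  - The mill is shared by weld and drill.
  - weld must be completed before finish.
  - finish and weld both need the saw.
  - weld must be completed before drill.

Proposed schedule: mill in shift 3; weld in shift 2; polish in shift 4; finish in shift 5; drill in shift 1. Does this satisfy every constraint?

The mill is shared by weld and drill — holds.
The shop runs at most 1 operation per shift — holds.
finish and weld both need the saw — holds.
weld must be completed before drill — violated.
weld must be completed before finish — holds.

No — it violates: weld must be completed before drill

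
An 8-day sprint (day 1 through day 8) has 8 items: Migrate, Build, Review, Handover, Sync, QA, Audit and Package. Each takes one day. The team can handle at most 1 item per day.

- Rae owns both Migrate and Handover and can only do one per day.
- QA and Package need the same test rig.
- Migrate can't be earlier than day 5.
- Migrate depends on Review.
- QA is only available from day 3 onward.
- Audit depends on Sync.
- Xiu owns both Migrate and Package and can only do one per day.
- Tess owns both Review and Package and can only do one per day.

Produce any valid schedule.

Audit=day 4; Sync=day 2; Review=day 1; Build=day 6; Migrate=day 5; QA=day 3; Handover=day 7; Package=day 8

Checking: Review(day 1) before Migrate(day 5); Sync(day 2) before Audit(day 4); Review(day 1) != Package(day 8); Migrate(day 5) != Handover(day 7); QA(day 3) != Package(day 8); Migrate(day 5) != Package(day 8); Migrate=day 5 in [day 5,day 8]; QA=day 3 in [day 3,day 8]; max 1 per day (cap 1).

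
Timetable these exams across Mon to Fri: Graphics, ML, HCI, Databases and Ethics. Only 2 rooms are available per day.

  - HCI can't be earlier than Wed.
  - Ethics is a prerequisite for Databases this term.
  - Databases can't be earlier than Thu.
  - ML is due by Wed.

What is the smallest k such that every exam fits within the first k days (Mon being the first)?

The precedence chain requires at least 2 distinct days.
With at most 2 per day and 5 exams, at least 3 days are needed.
Databases can't be placed before Thu — that is day 4 counting from Mon — so the schedule must run through at least 4 days.
4 works (last occupied day: Thu): for example ML=Mon; Databases=Thu; Ethics=Mon; HCI=Wed; Graphics=Tue.

4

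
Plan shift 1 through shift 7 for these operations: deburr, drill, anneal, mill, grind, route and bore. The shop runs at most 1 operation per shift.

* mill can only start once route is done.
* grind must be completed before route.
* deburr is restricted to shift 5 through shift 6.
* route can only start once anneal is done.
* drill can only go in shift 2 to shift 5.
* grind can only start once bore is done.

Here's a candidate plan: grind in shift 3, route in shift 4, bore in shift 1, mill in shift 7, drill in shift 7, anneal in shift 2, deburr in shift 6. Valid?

No. drill can only go in shift 2 to shift 5 is not satisfied.

route can only start once anneal is done — holds.
drill can only go in shift 2 to shift 5 — violated.
The shop runs at most 1 operation per shift — violated.
grind can only start once bore is done — holds.
deburr is restricted to shift 5 through shift 6 — holds.
mill can only start once route is done — holds.
grind must be completed before route — holds.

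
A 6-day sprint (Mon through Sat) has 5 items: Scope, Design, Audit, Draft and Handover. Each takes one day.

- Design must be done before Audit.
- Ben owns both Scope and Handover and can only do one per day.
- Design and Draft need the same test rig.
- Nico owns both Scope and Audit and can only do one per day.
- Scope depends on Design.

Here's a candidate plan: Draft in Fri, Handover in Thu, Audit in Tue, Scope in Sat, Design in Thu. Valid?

Invalid. Design must be done before Audit.

Design must be done before Audit — violated.
Nico owns both Scope and Audit and can only do one per day — holds.
Scope depends on Design — holds.
Ben owns both Scope and Handover and can only do one per day — holds.
Design and Draft need the same test rig — holds.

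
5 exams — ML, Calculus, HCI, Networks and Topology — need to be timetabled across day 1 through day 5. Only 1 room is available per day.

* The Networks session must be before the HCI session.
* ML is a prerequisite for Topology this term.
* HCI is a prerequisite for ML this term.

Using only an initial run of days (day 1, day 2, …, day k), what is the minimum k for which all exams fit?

The precedence chain requires at least 4 distinct days.
With at most 1 per day and 5 exams, at least 5 days are needed.
5 works (last occupied day: day 5): for example Calculus -> day 5, Networks -> day 1, Topology -> day 4, ML -> day 3, HCI -> day 2.

5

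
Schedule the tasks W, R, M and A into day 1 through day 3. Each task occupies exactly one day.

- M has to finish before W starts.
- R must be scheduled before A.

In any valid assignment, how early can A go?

day 2

Precedence pushes A to at least day 2.
A at day 2 is achievable: A in day 2; R in day 1; W in day 2; M in day 1.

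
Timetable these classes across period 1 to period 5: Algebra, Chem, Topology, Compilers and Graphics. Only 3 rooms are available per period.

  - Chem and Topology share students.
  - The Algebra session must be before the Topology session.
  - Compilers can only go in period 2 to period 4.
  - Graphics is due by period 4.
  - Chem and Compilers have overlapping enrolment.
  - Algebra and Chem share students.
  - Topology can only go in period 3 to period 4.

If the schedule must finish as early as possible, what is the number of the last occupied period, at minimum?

period 3

The precedence chain requires at least 2 distinct periods.
With at most 3 per period and 5 classes, at least 2 periods are needed.
Topology can't be placed before period 3, so the schedule must run through at least period 3.
3 works (last occupied period: period 3): for example Chem in period 1, Graphics in period 1, Compilers in period 2, Topology in period 3, Algebra in period 2.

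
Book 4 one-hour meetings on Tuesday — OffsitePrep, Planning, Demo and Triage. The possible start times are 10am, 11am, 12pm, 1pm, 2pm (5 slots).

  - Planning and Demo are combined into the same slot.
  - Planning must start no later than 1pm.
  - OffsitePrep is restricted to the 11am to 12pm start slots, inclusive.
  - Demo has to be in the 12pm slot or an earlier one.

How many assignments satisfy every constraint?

Splitting on OffsitePrep: it can be 11am (15), 12pm (15). Listing each branch's schedules as (Planning, Demo, Triage):
OffsitePrep=11am: (10am,10am,10am) (10am,10am,11am) (10am,10am,12pm) (10am,10am,1pm) (10am,10am,2pm) (11am,11am,10am) (11am,11am,11am) (11am,11am,12pm) (11am,11am,1pm) (11am,11am,2pm) (12pm,12pm,10am) (12pm,12pm,11am) (12pm,12pm,12pm) (12pm,12pm,1pm) (12pm,12pm,2pm) — 15.
OffsitePrep=12pm: (10am,10am,10am) (10am,10am,11am) (10am,10am,12pm) (10am,10am,1pm) (10am,10am,2pm) (11am,11am,10am) (11am,11am,11am) (11am,11am,12pm) (11am,11am,1pm) (11am,11am,2pm) (12pm,12pm,10am) (12pm,12pm,11am) (12pm,12pm,12pm) (12pm,12pm,1pm) (12pm,12pm,2pm) — 15.
Summing: 15 + 15 = 30.

30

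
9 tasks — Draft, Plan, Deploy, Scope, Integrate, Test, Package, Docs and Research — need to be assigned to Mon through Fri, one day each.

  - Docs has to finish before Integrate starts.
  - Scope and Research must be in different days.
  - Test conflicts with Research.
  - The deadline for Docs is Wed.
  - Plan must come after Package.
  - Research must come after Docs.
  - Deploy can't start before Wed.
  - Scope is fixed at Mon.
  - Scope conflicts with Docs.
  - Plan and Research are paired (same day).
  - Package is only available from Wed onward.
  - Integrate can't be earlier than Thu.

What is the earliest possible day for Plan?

Precedence pushes Plan to at least Thu.
Plan at Thu is achievable: Research -> Thu; Package -> Wed; Integrate -> Thu; Scope -> Mon; Test -> Mon; Deploy -> Wed; Docs -> Tue; Draft -> Mon; Plan -> Thu.

Thu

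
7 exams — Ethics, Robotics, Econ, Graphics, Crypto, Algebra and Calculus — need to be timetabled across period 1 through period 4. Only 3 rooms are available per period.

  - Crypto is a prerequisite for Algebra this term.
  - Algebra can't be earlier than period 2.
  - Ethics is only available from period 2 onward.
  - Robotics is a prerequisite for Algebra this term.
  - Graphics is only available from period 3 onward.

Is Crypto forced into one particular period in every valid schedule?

Crypto can be period 1 (e.g. Crypto -> period 1, Ethics -> period 2, Econ -> period 1, Calculus -> period 2, Robotics -> period 1, Graphics -> period 3, Algebra -> period 2) or period 2 (e.g. Algebra=period 3, Ethics=period 2, Crypto=period 2, Econ=period 1, Calculus=period 1, Graphics=period 3, Robotics=period 1).

No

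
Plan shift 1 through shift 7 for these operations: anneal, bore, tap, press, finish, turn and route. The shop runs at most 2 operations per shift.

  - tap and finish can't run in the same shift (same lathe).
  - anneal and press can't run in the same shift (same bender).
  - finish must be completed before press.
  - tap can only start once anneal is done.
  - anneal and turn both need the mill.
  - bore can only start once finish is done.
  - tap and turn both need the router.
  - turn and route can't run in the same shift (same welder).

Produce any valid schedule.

tap=shift 2, finish=shift 1, bore=shift 2, route=shift 4, turn=shift 3, press=shift 3, anneal=shift 1

Checking: finish(shift 1) before press(shift 3); anneal(shift 1) before tap(shift 2); finish(shift 1) before bore(shift 2); tap(shift 2) != finish(shift 1); anneal(shift 1) != press(shift 3); anneal(shift 1) != turn(shift 3); tap(shift 2) != turn(shift 3); turn(shift 3) != route(shift 4); max 2 per shift (cap 2).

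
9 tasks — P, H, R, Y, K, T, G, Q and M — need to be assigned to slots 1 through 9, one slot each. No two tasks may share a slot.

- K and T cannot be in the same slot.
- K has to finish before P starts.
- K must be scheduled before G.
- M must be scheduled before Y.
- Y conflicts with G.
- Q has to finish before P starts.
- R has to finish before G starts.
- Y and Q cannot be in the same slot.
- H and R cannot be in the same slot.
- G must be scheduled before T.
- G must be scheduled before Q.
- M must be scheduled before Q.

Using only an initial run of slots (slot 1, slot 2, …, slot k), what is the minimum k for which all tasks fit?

9 slots

The precedence chain requires at least 4 distinct slots.
With at most 1 per slot and 9 tasks, at least 9 slots are needed.
9 works (last occupied slot: 9): for example T in 8, G in 3, P in 6, Q in 5, H in 9, Y in 7, K in 1, M in 4, R in 2.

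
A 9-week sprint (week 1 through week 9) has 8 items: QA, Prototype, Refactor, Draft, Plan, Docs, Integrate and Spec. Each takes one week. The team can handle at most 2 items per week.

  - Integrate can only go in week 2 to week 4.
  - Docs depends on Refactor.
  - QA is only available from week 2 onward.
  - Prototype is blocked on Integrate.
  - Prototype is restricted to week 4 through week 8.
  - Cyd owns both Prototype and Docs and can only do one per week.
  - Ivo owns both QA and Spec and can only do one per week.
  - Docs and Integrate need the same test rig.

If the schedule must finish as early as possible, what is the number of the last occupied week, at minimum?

The precedence chain requires at least 2 distinct weeks.
With at most 2 per week and 8 work items, at least 4 weeks are needed.
Prototype can't be placed before week 4, so the schedule must run through at least week 4.
4 works (last occupied week: week 4): for example Draft in week 1; Docs in week 3; QA in week 2; Integrate in week 2; Prototype in week 4; Plan in week 3; Refactor in week 1; Spec in week 4.

week 4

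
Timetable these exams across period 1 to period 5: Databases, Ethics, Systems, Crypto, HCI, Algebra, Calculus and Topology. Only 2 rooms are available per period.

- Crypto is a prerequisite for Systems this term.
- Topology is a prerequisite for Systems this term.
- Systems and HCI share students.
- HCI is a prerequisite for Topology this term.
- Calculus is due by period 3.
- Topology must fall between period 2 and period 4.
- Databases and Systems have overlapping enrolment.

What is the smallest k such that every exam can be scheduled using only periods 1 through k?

4

The precedence chain requires at least 3 distinct periods.
With at most 2 per period and 8 exams, at least 4 periods are needed.
4 works (last occupied period: period 4): for example Crypto -> period 2; Ethics -> period 3; Systems -> period 3; Algebra -> period 4; Calculus -> period 1; HCI -> period 1; Databases -> period 4; Topology -> period 2.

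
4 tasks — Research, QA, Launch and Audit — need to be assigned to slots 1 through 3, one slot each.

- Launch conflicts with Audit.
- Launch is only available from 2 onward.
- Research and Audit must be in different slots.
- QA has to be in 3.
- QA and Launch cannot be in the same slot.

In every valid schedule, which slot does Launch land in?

Launch's window is 2–3.
QA is fixed at 3, and Launch can't share a slot with QA.
So Launch must be 2.

2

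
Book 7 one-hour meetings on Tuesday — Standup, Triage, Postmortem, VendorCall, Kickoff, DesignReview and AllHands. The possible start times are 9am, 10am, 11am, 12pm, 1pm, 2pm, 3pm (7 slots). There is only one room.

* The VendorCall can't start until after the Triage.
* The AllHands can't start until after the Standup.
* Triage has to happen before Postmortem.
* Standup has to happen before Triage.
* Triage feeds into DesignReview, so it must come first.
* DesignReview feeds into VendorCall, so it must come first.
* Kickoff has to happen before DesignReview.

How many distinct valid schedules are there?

Splitting on Standup: it can be 9am (42), 10am (15). Listing each branch's schedules as (Triage, Postmortem, VendorCall, Kickoff, DesignReview, AllHands):
Standup=9am: (10am,11am,2pm,12pm,1pm,3pm) (10am,11am,3pm,12pm,1pm,2pm) (10am,11am,3pm,12pm,2pm,1pm) (10am,11am,3pm,1pm,2pm,12pm) (10am,12pm,2pm,11am,1pm,3pm) (10am,12pm,3pm,11am,1pm,2pm) (10am,12pm,3pm,11am,2pm,1pm) (10am,12pm,3pm,1pm,2pm,11am) (10am,1pm,2pm,11am,12pm,3pm) (10am,1pm,3pm,11am,12pm,2pm) (10am,1pm,3pm,11am,2pm,12pm) (10am,1pm,3pm,12pm,2pm,11am) (10am,2pm,1pm,11am,12pm,3pm) (10am,2pm,3pm,11am,12pm,1pm) (10am,2pm,3pm,11am,1pm,12pm) (10am,2pm,3pm,12pm,1pm,11am) (10am,3pm,1pm,11am,12pm,2pm) (10am,3pm,2pm,11am,12pm,1pm) (10am,3pm,2pm,11am,1pm,12pm) (10am,3pm,2pm,12pm,1pm,11am) (11am,12pm,2pm,10am,1pm,3pm) (11am,12pm,3pm,10am,1pm,2pm) (11am,12pm,3pm,10am,2pm,1pm) (11am,12pm,3pm,1pm,2pm,10am) (11am,1pm,2pm,10am,12pm,3pm) (11am,1pm,3pm,10am,12pm,2pm) (11am,1pm,3pm,10am,2pm,12pm) (11am,1pm,3pm,12pm,2pm,10am) (11am,2pm,1pm,10am,12pm,3pm) (11am,2pm,3pm,10am,12pm,1pm) (11am,2pm,3pm,10am,1pm,12pm) (11am,2pm,3pm,12pm,1pm,10am) (11am,3pm,1pm,10am,12pm,2pm) (11am,3pm,2pm,10am,12pm,1pm) (11am,3pm,2pm,10am,1pm,12pm) (11am,3pm,2pm,12pm,1pm,10am) (12pm,1pm,3pm,10am,2pm,11am) (12pm,1pm,3pm,11am,2pm,10am) (12pm,2pm,3pm,10am,1pm,11am) (12pm,2pm,3pm,11am,1pm,10am) (12pm,3pm,2pm,10am,1pm,11am) (12pm,3pm,2pm,11am,1pm,10am) — 42.
Standup=10am: (11am,12pm,2pm,9am,1pm,3pm) (11am,12pm,3pm,9am,1pm,2pm) (11am,12pm,3pm,9am,2pm,1pm) (11am,1pm,2pm,9am,12pm,3pm) (11am,1pm,3pm,9am,12pm,2pm) (11am,1pm,3pm,9am,2pm,12pm) (11am,2pm,1pm,9am,12pm,3pm) (11am,2pm,3pm,9am,12pm,1pm) (11am,2pm,3pm,9am,1pm,12pm) (11am,3pm,1pm,9am,12pm,2pm) (11am,3pm,2pm,9am,12pm,1pm) (11am,3pm,2pm,9am,1pm,12pm) (12pm,1pm,3pm,9am,2pm,11am) (12pm,2pm,3pm,9am,1pm,11am) (12pm,3pm,2pm,9am,1pm,11am) — 15.
Summing: 42 + 15 = 57.

57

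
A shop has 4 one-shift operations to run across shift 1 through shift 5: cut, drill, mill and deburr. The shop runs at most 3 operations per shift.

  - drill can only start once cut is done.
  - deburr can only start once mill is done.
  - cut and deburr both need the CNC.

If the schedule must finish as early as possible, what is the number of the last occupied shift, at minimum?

The precedence chain requires at least 2 distinct shifts.
With at most 3 per shift and 4 operations, at least 2 shifts are needed.
2 works (last occupied shift: shift 2): for example drill -> shift 2, mill -> shift 1, deburr -> shift 2, cut -> shift 1.

2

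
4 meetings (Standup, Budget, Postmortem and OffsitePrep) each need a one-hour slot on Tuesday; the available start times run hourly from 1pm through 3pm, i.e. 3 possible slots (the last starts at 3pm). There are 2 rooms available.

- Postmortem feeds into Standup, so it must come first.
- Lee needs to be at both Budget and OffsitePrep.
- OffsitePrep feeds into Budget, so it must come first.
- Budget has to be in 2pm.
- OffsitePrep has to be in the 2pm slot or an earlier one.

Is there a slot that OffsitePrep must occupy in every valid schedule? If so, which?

1pm

OffsitePrep's window is 1pm–2pm.
Budget is fixed at 2pm, and OffsitePrep can't share a slot with Budget.
So OffsitePrep must be 1pm.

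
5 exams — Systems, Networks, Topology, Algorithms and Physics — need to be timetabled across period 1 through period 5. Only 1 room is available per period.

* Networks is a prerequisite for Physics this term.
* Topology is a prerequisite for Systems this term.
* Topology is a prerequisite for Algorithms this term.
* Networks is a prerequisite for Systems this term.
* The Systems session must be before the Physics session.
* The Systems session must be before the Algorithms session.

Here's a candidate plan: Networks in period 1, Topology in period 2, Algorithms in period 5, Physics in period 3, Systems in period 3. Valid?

Networks is a prerequisite for Physics this term — holds.
The Systems session must be before the Physics session — violated.
Only 1 room is available per period — violated.
The Systems session must be before the Algorithms session — holds.
Topology is a prerequisite for Systems this term — holds.
Topology is a prerequisite for Algorithms this term — holds.
Networks is a prerequisite for Systems this term — holds.

No. Only 1 room is available per period is not satisfied.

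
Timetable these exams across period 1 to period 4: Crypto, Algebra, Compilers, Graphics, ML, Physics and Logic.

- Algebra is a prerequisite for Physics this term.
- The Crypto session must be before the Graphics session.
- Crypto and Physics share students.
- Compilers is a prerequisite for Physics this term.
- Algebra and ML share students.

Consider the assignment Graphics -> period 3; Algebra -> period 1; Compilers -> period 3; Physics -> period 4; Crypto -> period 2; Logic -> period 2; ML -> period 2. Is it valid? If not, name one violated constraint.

Crypto and Physics share students — holds.
Algebra is a prerequisite for Physics this term — holds.
The Crypto session must be before the Graphics session — holds.
Compilers is a prerequisite for Physics this term — holds.
Algebra and ML share students — holds.

Valid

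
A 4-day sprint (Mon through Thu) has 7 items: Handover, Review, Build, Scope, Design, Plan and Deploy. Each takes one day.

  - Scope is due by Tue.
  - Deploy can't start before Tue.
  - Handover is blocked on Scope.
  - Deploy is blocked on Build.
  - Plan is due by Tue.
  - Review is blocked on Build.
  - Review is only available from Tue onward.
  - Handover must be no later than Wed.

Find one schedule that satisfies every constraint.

Review -> Tue; Build -> Mon; Handover -> Tue; Scope -> Mon; Deploy -> Tue; Design -> Mon; Plan -> Mon

Checking: Build(Mon) before Review(Tue); Build(Mon) before Deploy(Tue); Scope(Mon) before Handover(Tue); Scope=Mon in [Mon,Tue]; Deploy=Tue in [Tue,Thu]; Handover=Tue in [Mon,Wed]; Review=Tue in [Tue,Thu]; Plan=Mon in [Mon,Tue].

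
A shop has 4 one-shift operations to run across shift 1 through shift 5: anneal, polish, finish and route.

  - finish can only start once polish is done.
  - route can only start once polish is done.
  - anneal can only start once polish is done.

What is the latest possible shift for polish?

Downstream work caps polish at shift 4.
polish at shift 4 is achievable: route -> shift 5; polish -> shift 4; finish -> shift 5; anneal -> shift 5.

shift 4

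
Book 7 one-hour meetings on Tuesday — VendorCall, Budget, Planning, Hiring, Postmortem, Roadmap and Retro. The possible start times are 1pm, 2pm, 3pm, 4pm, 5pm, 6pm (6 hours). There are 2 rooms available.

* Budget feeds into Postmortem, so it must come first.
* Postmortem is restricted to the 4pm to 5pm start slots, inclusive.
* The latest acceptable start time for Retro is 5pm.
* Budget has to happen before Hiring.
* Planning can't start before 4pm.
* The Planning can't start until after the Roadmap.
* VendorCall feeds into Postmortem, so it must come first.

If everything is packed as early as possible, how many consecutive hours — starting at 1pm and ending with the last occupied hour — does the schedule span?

The precedence chain requires at least 2 distinct hours.
With at most 2 per hour and 7 meetings, at least 4 hours are needed.
Planning can't be placed before 4pm — that is hour 4 counting from 1pm — so the schedule must run through at least 4 hours.
4 works (last occupied hour: 4pm): for example Postmortem in 4pm; Retro in 3pm; Budget in 1pm; Roadmap in 2pm; VendorCall in 1pm; Planning in 4pm; Hiring in 2pm.

4 hours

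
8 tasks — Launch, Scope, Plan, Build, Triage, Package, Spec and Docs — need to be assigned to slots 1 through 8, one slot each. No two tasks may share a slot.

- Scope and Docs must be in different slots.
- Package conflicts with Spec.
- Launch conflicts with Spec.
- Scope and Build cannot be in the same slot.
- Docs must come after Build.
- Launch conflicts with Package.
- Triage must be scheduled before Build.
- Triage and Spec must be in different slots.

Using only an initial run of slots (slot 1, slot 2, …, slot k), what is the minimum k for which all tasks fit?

8

The precedence chain requires at least 3 distinct slots.
With at most 1 per slot and 8 tasks, at least 8 slots are needed.
8 works (last occupied slot: 8): for example Docs -> 3, Package -> 7, Build -> 2, Triage -> 1, Launch -> 4, Spec -> 8, Scope -> 5, Plan -> 6.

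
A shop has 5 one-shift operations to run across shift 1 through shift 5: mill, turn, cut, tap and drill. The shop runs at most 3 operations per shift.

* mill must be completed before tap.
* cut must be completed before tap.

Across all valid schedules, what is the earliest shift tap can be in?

shift 2

Precedence pushes tap to at least shift 2.
tap at shift 2 is achievable: drill=shift 2; cut=shift 1; mill=shift 1; turn=shift 1; tap=shift 2.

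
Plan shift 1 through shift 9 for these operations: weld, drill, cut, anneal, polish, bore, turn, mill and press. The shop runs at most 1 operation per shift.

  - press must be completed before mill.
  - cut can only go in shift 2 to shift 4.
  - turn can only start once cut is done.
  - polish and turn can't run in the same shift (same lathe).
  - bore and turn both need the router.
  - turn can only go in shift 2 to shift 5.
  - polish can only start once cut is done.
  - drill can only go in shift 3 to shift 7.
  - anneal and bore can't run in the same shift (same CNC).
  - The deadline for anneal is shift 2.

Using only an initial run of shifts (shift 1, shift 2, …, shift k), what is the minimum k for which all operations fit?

The precedence chain requires at least 2 distinct shifts.
With at most 1 per shift and 9 operations, at least 9 shifts are needed.
drill can't be placed before shift 3, so the schedule must run through at least shift 3.
9 works (last occupied shift: shift 9): for example turn in shift 3; mill in shift 7; cut in shift 2; polish in shift 5; press in shift 6; weld in shift 8; anneal in shift 1; bore in shift 9; drill in shift 4.

9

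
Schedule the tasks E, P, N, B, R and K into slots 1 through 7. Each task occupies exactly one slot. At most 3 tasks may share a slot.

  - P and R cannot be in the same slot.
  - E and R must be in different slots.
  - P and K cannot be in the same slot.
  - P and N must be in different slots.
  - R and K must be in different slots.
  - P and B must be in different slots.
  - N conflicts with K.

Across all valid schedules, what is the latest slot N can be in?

N at 7 is achievable: E -> 1, N -> 7, R -> 2, K -> 3, P -> 1, B -> 2.

7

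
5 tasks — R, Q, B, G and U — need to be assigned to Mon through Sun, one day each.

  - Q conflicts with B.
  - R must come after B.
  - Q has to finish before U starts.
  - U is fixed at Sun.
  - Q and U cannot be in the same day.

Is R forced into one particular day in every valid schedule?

R can be Tue (e.g. G=Mon, U=Sun, R=Tue, Q=Tue, B=Mon) or Wed (e.g. U=Sun; G=Mon; R=Wed; Q=Mon; B=Tue).

No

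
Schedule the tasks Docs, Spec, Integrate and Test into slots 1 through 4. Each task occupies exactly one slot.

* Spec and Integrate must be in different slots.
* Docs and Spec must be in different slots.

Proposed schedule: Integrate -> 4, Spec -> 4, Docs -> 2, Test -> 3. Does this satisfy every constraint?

Docs and Spec must be in different slots — holds.
Spec and Integrate must be in different slots — violated.

No — it violates: Spec and Integrate must be in different slots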